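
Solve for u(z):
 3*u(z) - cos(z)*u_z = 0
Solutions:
 u(z) = C1*(sin(z) + 1)^(3/2)/(sin(z) - 1)^(3/2)


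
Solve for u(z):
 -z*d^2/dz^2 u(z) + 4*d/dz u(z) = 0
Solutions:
 u(z) = C1 + C2*z^5


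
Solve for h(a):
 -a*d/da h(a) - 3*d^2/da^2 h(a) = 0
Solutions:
 h(a) = C1 + C2*erf(sqrt(6)*a/6)


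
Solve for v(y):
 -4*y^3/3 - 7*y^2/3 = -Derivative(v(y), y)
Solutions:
 v(y) = C1 + y^4/3 + 7*y^3/9


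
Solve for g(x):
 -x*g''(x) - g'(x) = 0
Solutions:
 g(x) = C1 + C2*log(x)


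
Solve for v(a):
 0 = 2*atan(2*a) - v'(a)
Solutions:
 v(a) = C1 + 2*a*atan(2*a) - log(4*a^2 + 1)/2


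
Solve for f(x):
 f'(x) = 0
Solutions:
 f(x) = C1


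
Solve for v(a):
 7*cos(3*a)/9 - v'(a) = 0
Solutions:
 v(a) = C1 + 7*sin(3*a)/27


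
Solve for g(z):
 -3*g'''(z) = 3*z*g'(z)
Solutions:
 g(z) = C1 + Integral(C2*airyai(-z) + C3*airybi(-z), z)


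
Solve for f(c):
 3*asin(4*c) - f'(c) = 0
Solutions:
 f(c) = C1 + 3*c*asin(4*c) + 3*sqrt(1 - 16*c^2)/4


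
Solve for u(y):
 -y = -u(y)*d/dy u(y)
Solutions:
 u(y) = -sqrt(C1 + y^2)
 u(y) = sqrt(C1 + y^2)


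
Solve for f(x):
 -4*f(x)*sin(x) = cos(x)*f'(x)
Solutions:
 f(x) = C1*cos(x)^4


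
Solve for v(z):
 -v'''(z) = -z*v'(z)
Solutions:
 v(z) = C1 + Integral(C2*airyai(z) + C3*airybi(z), z)


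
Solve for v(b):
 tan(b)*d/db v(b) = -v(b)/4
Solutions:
 v(b) = C1/sin(b)^(1/4)


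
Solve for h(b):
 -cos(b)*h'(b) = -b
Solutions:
 h(b) = C1 + Integral(b/cos(b), b)


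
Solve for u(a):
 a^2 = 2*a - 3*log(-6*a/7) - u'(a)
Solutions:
 u(a) = C1 - a^3/3 + a^2 - 3*a*log(-a) + 3*a*(-log(6) + 1 + log(7))


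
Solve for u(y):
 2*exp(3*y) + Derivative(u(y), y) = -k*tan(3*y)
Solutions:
 u(y) = C1 + k*log(cos(3*y))/3 - 2*exp(3*y)/3


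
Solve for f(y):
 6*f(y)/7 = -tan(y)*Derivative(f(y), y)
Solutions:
 f(y) = C1/sin(y)^(6/7)


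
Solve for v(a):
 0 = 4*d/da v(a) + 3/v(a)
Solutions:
 v(a) = -sqrt(C1 - 6*a)/2
 v(a) = sqrt(C1 - 6*a)/2


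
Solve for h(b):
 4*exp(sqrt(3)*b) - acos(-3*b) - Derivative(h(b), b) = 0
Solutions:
 h(b) = C1 - b*acos(-3*b) - sqrt(1 - 9*b^2)/3 + 4*sqrt(3)*exp(sqrt(3)*b)/3


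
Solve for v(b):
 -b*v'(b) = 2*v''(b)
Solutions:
 v(b) = C1 + C2*erf(b/2)


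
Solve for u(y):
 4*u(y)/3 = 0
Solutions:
 u(y) = 0


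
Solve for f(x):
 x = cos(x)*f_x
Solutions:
 f(x) = C1 + Integral(x/cos(x), x)


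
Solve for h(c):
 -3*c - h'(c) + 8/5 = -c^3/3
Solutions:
 h(c) = C1 + c^4/12 - 3*c^2/2 + 8*c/5


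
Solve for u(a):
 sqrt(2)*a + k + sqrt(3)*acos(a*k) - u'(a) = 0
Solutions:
 u(a) = C1 + sqrt(2)*a^2/2 + a*k + sqrt(3)*Piecewise((a*acos(a*k) - sqrt(-a^2*k^2 + 1)/k, Ne(k, 0)), (pi*a/2, True))


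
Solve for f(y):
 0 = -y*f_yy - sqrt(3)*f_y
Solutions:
 f(y) = C1 + C2*y^(1 - sqrt(3))


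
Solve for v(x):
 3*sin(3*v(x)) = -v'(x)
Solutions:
 v(x) = -acos((-C1 - exp(18*x))/(C1 - exp(18*x)))/3 + 2*pi/3
 v(x) = acos((-C1 - exp(18*x))/(C1 - exp(18*x)))/3


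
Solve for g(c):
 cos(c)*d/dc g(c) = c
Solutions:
 g(c) = C1 + Integral(c/cos(c), c)


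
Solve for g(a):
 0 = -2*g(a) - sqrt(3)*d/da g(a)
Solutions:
 g(a) = C1*exp(-2*sqrt(3)*a/3)


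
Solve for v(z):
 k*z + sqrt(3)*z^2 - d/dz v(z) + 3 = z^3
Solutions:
 v(z) = C1 + k*z^2/2 - z^4/4 + sqrt(3)*z^3/3 + 3*z


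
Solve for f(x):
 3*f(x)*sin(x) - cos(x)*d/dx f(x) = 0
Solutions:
 f(x) = C1/cos(x)^3


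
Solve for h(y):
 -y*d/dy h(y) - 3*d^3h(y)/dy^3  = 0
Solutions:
 h(y) = C1 + Integral(C2*airyai(-3^(2/3)*y/3) + C3*airybi(-3^(2/3)*y/3), y)


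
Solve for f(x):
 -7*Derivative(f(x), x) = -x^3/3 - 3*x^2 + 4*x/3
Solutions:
 f(x) = C1 + x^4/84 + x^3/7 - 2*x^2/21


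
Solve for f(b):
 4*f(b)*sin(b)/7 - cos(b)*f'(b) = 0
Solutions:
 f(b) = C1/cos(b)^(4/7)


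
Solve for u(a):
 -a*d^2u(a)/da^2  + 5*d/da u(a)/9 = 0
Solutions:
 u(a) = C1 + C2*a^(14/9)


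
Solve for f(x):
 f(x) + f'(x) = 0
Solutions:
 f(x) = C1*exp(-x)


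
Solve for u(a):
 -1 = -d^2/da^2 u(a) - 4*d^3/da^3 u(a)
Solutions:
 u(a) = C1 + C2*a + C3*exp(-a/4) + a^2/2


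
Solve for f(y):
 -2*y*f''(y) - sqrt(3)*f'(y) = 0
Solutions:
 f(y) = C1 + C2*y^(1 - sqrt(3)/2)


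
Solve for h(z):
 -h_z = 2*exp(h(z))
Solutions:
 h(z) = log(1/(C1 + 2*z))


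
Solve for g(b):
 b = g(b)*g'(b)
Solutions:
 g(b) = -sqrt(C1 + b^2)
 g(b) = sqrt(C1 + b^2)


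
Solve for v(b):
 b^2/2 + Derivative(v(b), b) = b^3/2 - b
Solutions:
 v(b) = C1 + b^4/8 - b^3/6 - b^2/2


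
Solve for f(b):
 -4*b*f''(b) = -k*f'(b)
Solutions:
 f(b) = C1 + b^(re(k)/4 + 1)*(C2*sin(log(b)*Abs(im(k))/4) + C3*cos(log(b)*im(k)/4))


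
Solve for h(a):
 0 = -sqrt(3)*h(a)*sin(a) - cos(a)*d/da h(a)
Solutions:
 h(a) = C1*cos(a)^(sqrt(3))


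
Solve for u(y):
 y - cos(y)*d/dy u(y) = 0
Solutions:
 u(y) = C1 + Integral(y/cos(y), y)


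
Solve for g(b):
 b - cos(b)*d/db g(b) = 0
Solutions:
 g(b) = C1 + Integral(b/cos(b), b)


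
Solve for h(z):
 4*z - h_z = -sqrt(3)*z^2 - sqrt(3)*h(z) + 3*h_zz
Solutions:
 h(z) = C1*exp(z*(-1 + sqrt(1 + 12*sqrt(3)))/6) + C2*exp(-z*(1 + sqrt(1 + 12*sqrt(3)))/6) - z^2 - 2*sqrt(3)*z - 2*sqrt(3) - 2


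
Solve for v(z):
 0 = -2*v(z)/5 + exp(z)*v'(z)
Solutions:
 v(z) = C1*exp(-2*exp(-z)/5)


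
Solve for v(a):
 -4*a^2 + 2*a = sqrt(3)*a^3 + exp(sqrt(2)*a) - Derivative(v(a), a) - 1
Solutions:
 v(a) = C1 + sqrt(3)*a^4/4 + 4*a^3/3 - a^2 - a + sqrt(2)*exp(sqrt(2)*a)/2


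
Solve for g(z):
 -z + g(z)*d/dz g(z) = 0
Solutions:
 g(z) = -sqrt(C1 + z^2)
 g(z) = sqrt(C1 + z^2)


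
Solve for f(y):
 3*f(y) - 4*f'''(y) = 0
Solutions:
 f(y) = C3*exp(6^(1/3)*y/2) + (C1*sin(2^(1/3)*3^(5/6)*y/4) + C2*cos(2^(1/3)*3^(5/6)*y/4))*exp(-6^(1/3)*y/4)


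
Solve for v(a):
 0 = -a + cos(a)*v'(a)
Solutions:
 v(a) = C1 + Integral(a/cos(a), a)


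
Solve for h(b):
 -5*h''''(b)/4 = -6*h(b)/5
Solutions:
 h(b) = C1*exp(-24^(1/4)*sqrt(5)*b/5) + C2*exp(24^(1/4)*sqrt(5)*b/5) + C3*sin(24^(1/4)*sqrt(5)*b/5) + C4*cos(24^(1/4)*sqrt(5)*b/5)


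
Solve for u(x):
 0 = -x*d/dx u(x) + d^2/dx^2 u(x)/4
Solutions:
 u(x) = C1 + C2*erfi(sqrt(2)*x)


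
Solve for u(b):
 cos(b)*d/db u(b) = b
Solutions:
 u(b) = C1 + Integral(b/cos(b), b)


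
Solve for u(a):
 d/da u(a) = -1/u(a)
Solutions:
 u(a) = -sqrt(C1 - 2*a)
 u(a) = sqrt(C1 - 2*a)


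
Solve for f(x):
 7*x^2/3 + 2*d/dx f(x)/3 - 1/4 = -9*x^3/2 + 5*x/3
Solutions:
 f(x) = C1 - 27*x^4/16 - 7*x^3/6 + 5*x^2/4 + 3*x/8


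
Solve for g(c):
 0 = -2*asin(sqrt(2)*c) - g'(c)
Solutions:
 g(c) = C1 - 2*c*asin(sqrt(2)*c) - sqrt(2)*sqrt(1 - 2*c^2)


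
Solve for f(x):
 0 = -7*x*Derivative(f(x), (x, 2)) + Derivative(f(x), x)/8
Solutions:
 f(x) = C1 + C2*x^(57/56)


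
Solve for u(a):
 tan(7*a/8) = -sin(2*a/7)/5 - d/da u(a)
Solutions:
 u(a) = C1 + 8*log(cos(7*a/8))/7 + 7*cos(2*a/7)/10


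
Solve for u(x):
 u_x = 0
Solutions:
 u(x) = C1


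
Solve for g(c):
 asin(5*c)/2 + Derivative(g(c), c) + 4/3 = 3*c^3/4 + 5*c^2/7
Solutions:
 g(c) = C1 + 3*c^4/16 + 5*c^3/21 - c*asin(5*c)/2 - 4*c/3 - sqrt(1 - 25*c^2)/10


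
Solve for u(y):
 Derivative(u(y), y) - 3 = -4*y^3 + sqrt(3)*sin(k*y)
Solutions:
 u(y) = C1 - y^4 + 3*y - sqrt(3)*cos(k*y)/k


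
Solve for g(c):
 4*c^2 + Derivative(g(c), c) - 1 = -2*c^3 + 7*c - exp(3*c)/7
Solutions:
 g(c) = C1 - c^4/2 - 4*c^3/3 + 7*c^2/2 + c - exp(3*c)/21


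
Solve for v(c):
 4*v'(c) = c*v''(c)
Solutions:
 v(c) = C1 + C2*c^5


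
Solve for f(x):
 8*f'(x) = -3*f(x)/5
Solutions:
 f(x) = C1*exp(-3*x/40)


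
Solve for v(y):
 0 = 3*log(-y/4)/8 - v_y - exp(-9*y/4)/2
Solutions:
 v(y) = C1 + 3*y*log(-y)/8 + 3*y*(-2*log(2) - 1)/8 + 2*exp(-9*y/4)/9


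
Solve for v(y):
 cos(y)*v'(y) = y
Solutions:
 v(y) = C1 + Integral(y/cos(y), y)


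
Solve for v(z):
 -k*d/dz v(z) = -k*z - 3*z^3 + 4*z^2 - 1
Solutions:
 v(z) = C1 + z^2/2 + 3*z^4/(4*k) - 4*z^3/(3*k) + z/k


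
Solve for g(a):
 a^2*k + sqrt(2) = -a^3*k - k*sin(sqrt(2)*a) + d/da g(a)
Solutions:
 g(a) = C1 + a^4*k/4 + a^3*k/3 + sqrt(2)*a - sqrt(2)*k*cos(sqrt(2)*a)/2


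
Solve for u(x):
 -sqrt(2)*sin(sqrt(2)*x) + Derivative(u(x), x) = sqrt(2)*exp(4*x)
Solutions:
 u(x) = C1 + sqrt(2)*exp(4*x)/4 - cos(sqrt(2)*x)


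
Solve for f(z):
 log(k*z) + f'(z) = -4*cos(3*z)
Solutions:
 f(z) = C1 - z*log(k*z) + z - 4*sin(3*z)/3


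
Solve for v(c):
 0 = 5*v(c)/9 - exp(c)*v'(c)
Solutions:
 v(c) = C1*exp(-5*exp(-c)/9)


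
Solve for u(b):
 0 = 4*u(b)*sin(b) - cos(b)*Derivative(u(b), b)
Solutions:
 u(b) = C1/cos(b)^4


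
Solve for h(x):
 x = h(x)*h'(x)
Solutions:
 h(x) = -sqrt(C1 + x^2)
 h(x) = sqrt(C1 + x^2)


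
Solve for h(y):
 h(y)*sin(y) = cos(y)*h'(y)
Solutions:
 h(y) = C1/cos(y)


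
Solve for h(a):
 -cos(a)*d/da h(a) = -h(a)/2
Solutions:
 h(a) = C1*(sin(a) + 1)^(1/4)/(sin(a) - 1)^(1/4)


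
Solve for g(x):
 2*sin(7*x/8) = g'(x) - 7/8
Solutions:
 g(x) = C1 + 7*x/8 - 16*cos(7*x/8)/7


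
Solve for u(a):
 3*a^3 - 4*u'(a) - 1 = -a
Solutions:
 u(a) = C1 + 3*a^4/16 + a^2/8 - a/4


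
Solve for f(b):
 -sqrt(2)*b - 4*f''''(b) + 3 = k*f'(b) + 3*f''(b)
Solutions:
 f(b) = C1 + C2*exp(b*(-(k + sqrt(k^2 + 1))^(1/3) + (k + sqrt(k^2 + 1))^(-1/3))/2) + C3*exp(b*((k + sqrt(k^2 + 1))^(1/3)/4 - sqrt(3)*I*(k + sqrt(k^2 + 1))^(1/3)/4 + 1/((-1 + sqrt(3)*I)*(k + sqrt(k^2 + 1))^(1/3)))) + C4*exp(b*((k + sqrt(k^2 + 1))^(1/3)/4 + sqrt(3)*I*(k + sqrt(k^2 + 1))^(1/3)/4 - 1/((1 + sqrt(3)*I)*(k + sqrt(k^2 + 1))^(1/3)))) - sqrt(2)*b^2/(2*k) + 3*b/k + 3*sqrt(2)*b/k^2


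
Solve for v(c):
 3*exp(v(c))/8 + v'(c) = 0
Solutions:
 v(c) = log(1/(C1 + 3*c)) + 3*log(2)


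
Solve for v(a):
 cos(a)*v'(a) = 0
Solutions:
 v(a) = C1


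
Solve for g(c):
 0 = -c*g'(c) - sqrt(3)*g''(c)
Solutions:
 g(c) = C1 + C2*erf(sqrt(2)*3^(3/4)*c/6)


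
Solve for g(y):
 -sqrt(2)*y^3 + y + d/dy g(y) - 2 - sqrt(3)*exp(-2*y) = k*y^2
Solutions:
 g(y) = C1 + k*y^3/3 + sqrt(2)*y^4/4 - y^2/2 + 2*y - sqrt(3)*exp(-2*y)/2


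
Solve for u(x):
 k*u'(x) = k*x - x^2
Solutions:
 u(x) = C1 + x^2/2 - x^3/(3*k)


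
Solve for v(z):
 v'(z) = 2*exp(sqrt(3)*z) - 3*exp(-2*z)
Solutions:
 v(z) = C1 + 2*sqrt(3)*exp(sqrt(3)*z)/3 + 3*exp(-2*z)/2


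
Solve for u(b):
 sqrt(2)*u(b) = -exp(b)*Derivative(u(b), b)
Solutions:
 u(b) = C1*exp(sqrt(2)*exp(-b))


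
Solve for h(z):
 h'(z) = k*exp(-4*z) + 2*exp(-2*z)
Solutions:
 h(z) = C1 - k*exp(-4*z)/4 - exp(-2*z)


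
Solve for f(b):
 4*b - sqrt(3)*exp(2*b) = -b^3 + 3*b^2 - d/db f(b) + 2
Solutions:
 f(b) = C1 - b^4/4 + b^3 - 2*b^2 + 2*b + sqrt(3)*exp(2*b)/2


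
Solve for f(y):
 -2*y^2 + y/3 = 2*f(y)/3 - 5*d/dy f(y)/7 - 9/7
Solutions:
 f(y) = C1*exp(14*y/15) - 3*y^2 - 83*y/14 - 867/196


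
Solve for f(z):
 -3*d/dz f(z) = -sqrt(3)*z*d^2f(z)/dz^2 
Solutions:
 f(z) = C1 + C2*z^(1 + sqrt(3))


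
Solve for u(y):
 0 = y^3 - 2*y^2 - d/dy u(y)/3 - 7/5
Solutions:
 u(y) = C1 + 3*y^4/4 - 2*y^3 - 21*y/5


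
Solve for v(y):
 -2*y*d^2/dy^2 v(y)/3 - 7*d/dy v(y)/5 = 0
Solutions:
 v(y) = C1 + C2/y^(11/10)


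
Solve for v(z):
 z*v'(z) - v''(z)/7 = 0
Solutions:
 v(z) = C1 + C2*erfi(sqrt(14)*z/2)


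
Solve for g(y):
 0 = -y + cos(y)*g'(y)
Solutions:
 g(y) = C1 + Integral(y/cos(y), y)


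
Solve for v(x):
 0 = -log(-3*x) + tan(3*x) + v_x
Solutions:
 v(x) = C1 + x*log(-x) - x + x*log(3) + log(cos(3*x))/3


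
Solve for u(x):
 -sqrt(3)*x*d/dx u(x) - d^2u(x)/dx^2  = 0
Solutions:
 u(x) = C1 + C2*erf(sqrt(2)*3^(1/4)*x/2)


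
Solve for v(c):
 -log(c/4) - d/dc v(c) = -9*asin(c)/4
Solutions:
 v(c) = C1 - c*log(c) + 9*c*asin(c)/4 + c + 2*c*log(2) + 9*sqrt(1 - c^2)/4


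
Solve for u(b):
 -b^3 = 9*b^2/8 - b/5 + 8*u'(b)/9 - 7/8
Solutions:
 u(b) = C1 - 9*b^4/32 - 27*b^3/64 + 9*b^2/80 + 63*b/64


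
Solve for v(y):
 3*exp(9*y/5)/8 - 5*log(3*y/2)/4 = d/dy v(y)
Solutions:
 v(y) = C1 - 5*y*log(y)/4 + 5*y*(-log(3) + log(2) + 1)/4 + 5*exp(9*y/5)/24


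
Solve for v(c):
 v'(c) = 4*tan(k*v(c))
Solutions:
 v(c) = Piecewise((-asin(exp(C1*k + 4*c*k))/k + pi/k, Ne(k, 0)), (nan, True))
 v(c) = Piecewise((asin(exp(C1*k + 4*c*k))/k, Ne(k, 0)), (nan, True))


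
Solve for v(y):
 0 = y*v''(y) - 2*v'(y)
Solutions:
 v(y) = C1 + C2*y^3


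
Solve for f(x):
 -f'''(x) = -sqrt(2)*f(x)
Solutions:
 f(x) = C3*exp(2^(1/6)*x) + (C1*sin(2^(1/6)*sqrt(3)*x/2) + C2*cos(2^(1/6)*sqrt(3)*x/2))*exp(-2^(1/6)*x/2)


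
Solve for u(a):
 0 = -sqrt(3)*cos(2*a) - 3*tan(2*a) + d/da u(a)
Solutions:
 u(a) = C1 - 3*log(cos(2*a))/2 + sqrt(3)*sin(2*a)/2


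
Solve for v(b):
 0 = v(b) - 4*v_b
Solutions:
 v(b) = C1*exp(b/4)


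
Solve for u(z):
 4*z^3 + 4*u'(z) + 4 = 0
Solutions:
 u(z) = C1 - z^4/4 - z


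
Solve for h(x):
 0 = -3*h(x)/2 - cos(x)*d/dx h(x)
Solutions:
 h(x) = C1*(sin(x) - 1)^(3/4)/(sin(x) + 1)^(3/4)


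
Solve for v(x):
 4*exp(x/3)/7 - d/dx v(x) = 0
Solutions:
 v(x) = C1 + 12*exp(x/3)/7


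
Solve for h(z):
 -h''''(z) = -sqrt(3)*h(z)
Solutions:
 h(z) = C1*exp(-3^(1/8)*z) + C2*exp(3^(1/8)*z) + C3*sin(3^(1/8)*z) + C4*cos(3^(1/8)*z)


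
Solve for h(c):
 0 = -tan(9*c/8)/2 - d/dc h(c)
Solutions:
 h(c) = C1 + 4*log(cos(9*c/8))/9


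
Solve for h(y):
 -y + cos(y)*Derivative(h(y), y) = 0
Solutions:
 h(y) = C1 + Integral(y/cos(y), y)


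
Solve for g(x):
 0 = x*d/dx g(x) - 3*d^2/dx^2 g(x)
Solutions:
 g(x) = C1 + C2*erfi(sqrt(6)*x/6)


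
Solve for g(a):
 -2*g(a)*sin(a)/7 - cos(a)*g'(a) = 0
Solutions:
 g(a) = C1*cos(a)^(2/7)


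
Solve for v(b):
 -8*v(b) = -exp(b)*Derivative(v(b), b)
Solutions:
 v(b) = C1*exp(-8*exp(-b))


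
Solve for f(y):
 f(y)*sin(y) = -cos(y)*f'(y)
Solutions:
 f(y) = C1*cos(y)


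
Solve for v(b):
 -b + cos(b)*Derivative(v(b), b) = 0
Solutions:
 v(b) = C1 + Integral(b/cos(b), b)


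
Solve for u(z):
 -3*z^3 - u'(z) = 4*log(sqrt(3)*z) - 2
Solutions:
 u(z) = C1 - 3*z^4/4 - 4*z*log(z) - z*log(9) + 6*z


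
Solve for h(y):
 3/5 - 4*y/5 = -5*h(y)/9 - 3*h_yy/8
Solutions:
 h(y) = C1*sin(2*sqrt(30)*y/9) + C2*cos(2*sqrt(30)*y/9) + 36*y/25 - 27/25


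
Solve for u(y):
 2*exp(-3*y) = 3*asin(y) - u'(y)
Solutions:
 u(y) = C1 + 3*y*asin(y) + 3*sqrt(1 - y^2) + 2*exp(-3*y)/3


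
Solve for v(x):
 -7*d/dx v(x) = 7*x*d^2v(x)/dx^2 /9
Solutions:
 v(x) = C1 + C2/x^8


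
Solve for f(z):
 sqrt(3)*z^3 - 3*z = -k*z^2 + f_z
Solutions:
 f(z) = C1 + k*z^3/3 + sqrt(3)*z^4/4 - 3*z^2/2


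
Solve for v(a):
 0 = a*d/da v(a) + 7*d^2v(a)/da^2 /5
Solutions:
 v(a) = C1 + C2*erf(sqrt(70)*a/14)


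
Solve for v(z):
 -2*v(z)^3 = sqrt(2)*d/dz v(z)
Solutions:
 v(z) = -sqrt(2)*sqrt(-1/(C1 - sqrt(2)*z))/2
 v(z) = sqrt(2)*sqrt(-1/(C1 - sqrt(2)*z))/2


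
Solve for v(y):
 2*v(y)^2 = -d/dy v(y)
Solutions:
 v(y) = 1/(C1 + 2*y)


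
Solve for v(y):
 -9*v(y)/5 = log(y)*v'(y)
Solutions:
 v(y) = C1*exp(-9*li(y)/5)


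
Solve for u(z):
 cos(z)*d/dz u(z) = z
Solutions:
 u(z) = C1 + Integral(z/cos(z), z)


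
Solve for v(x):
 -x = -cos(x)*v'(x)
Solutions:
 v(x) = C1 + Integral(x/cos(x), x)


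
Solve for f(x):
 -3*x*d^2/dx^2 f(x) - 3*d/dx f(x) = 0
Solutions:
 f(x) = C1 + C2*log(x)


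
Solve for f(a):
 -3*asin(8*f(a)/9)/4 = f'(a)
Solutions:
 Integral(1/asin(8*_y/9), (_y, f(a))) = C1 - 3*a/4


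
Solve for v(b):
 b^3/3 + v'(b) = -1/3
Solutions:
 v(b) = C1 - b^4/12 - b/3


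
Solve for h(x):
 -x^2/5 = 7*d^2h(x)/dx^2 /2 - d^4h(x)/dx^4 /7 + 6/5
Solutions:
 h(x) = C1 + C2*x + C3*exp(-7*sqrt(2)*x/2) + C4*exp(7*sqrt(2)*x/2) - x^4/210 - 298*x^2/1715


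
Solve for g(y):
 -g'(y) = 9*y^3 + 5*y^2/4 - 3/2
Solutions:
 g(y) = C1 - 9*y^4/4 - 5*y^3/12 + 3*y/2


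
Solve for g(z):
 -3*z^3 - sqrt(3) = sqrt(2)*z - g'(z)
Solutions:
 g(z) = C1 + 3*z^4/4 + sqrt(2)*z^2/2 + sqrt(3)*z


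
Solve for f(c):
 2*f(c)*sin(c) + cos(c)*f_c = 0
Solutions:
 f(c) = C1*cos(c)^2


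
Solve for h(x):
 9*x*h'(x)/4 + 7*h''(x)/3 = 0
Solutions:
 h(x) = C1 + C2*erf(3*sqrt(42)*x/28)


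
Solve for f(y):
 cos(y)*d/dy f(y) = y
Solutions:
 f(y) = C1 + Integral(y/cos(y), y)


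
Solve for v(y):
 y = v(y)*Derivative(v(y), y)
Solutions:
 v(y) = -sqrt(C1 + y^2)
 v(y) = sqrt(C1 + y^2)


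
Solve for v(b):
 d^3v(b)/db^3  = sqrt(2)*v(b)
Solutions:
 v(b) = C3*exp(2^(1/6)*b) + (C1*sin(2^(1/6)*sqrt(3)*b/2) + C2*cos(2^(1/6)*sqrt(3)*b/2))*exp(-2^(1/6)*b/2)


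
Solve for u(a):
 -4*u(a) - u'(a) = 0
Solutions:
 u(a) = C1*exp(-4*a)


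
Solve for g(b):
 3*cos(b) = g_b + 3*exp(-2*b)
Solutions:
 g(b) = C1 + 3*sin(b) + 3*exp(-2*b)/2


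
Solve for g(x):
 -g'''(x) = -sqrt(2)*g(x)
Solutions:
 g(x) = C3*exp(2^(1/6)*x) + (C1*sin(2^(1/6)*sqrt(3)*x/2) + C2*cos(2^(1/6)*sqrt(3)*x/2))*exp(-2^(1/6)*x/2)


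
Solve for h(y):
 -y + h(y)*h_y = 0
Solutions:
 h(y) = -sqrt(C1 + y^2)
 h(y) = sqrt(C1 + y^2)


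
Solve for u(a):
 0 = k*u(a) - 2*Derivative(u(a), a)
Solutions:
 u(a) = C1*exp(a*k/2)


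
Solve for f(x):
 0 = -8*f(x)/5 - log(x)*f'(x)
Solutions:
 f(x) = C1*exp(-8*li(x)/5)


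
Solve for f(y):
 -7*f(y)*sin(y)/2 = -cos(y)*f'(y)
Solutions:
 f(y) = C1/cos(y)^(7/2)


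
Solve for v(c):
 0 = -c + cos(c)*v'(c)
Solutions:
 v(c) = C1 + Integral(c/cos(c), c)


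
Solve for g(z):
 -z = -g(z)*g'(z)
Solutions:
 g(z) = -sqrt(C1 + z^2)
 g(z) = sqrt(C1 + z^2)


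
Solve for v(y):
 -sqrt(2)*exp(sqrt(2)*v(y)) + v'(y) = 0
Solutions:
 v(y) = sqrt(2)*(2*log(-1/(C1 + sqrt(2)*y)) - log(2))/4


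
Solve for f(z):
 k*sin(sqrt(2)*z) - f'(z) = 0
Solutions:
 f(z) = C1 - sqrt(2)*k*cos(sqrt(2)*z)/2


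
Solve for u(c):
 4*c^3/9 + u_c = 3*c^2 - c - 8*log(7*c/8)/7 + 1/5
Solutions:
 u(c) = C1 - c^4/9 + c^3 - c^2/2 - 8*c*log(c)/7 - 8*c*log(7)/7 + 47*c/35 + 24*c*log(2)/7


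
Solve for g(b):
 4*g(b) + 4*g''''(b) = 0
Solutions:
 g(b) = (C1*sin(sqrt(2)*b/2) + C2*cos(sqrt(2)*b/2))*exp(-sqrt(2)*b/2) + (C3*sin(sqrt(2)*b/2) + C4*cos(sqrt(2)*b/2))*exp(sqrt(2)*b/2)


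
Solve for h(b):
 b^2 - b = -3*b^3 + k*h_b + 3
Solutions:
 h(b) = C1 + 3*b^4/(4*k) + b^3/(3*k) - b^2/(2*k) - 3*b/k


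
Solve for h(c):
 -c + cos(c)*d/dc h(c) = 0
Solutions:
 h(c) = C1 + Integral(c/cos(c), c)


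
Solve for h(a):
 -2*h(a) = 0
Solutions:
 h(a) = 0


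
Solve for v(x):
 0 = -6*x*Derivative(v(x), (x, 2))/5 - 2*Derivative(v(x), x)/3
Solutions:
 v(x) = C1 + C2*x^(4/9)


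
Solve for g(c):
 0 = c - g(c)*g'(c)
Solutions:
 g(c) = -sqrt(C1 + c^2)
 g(c) = sqrt(C1 + c^2)


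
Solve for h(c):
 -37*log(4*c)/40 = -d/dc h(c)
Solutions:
 h(c) = C1 + 37*c*log(c)/40 - 37*c/40 + 37*c*log(2)/20


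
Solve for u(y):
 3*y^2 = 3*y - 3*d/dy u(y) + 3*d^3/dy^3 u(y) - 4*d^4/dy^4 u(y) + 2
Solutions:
 u(y) = C1 + C2*exp(y*((4*sqrt(33) + 23)^(-1/3) + 2 + (4*sqrt(33) + 23)^(1/3))/8)*sin(sqrt(3)*y*(-(4*sqrt(33) + 23)^(1/3) + (4*sqrt(33) + 23)^(-1/3))/8) + C3*exp(y*((4*sqrt(33) + 23)^(-1/3) + 2 + (4*sqrt(33) + 23)^(1/3))/8)*cos(sqrt(3)*y*(-(4*sqrt(33) + 23)^(1/3) + (4*sqrt(33) + 23)^(-1/3))/8) + C4*exp(y*(-(4*sqrt(33) + 23)^(1/3) - 1/(4*sqrt(33) + 23)^(1/3) + 1)/4) - y^3/3 + y^2/2 - 4*y/3


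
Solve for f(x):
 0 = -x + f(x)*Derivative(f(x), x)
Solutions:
 f(x) = -sqrt(C1 + x^2)
 f(x) = sqrt(C1 + x^2)


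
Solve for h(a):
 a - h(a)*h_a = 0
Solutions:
 h(a) = -sqrt(C1 + a^2)
 h(a) = sqrt(C1 + a^2)


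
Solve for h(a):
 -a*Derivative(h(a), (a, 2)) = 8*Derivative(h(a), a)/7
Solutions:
 h(a) = C1 + C2/a^(1/7)


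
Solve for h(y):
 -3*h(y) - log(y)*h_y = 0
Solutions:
 h(y) = C1*exp(-3*li(y))


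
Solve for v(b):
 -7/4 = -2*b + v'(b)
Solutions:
 v(b) = C1 + b^2 - 7*b/4


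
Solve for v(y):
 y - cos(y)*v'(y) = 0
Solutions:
 v(y) = C1 + Integral(y/cos(y), y)


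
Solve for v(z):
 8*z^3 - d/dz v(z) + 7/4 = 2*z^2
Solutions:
 v(z) = C1 + 2*z^4 - 2*z^3/3 + 7*z/4


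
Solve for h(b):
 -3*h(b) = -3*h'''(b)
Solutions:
 h(b) = C3*exp(b) + (C1*sin(sqrt(3)*b/2) + C2*cos(sqrt(3)*b/2))*exp(-b/2)


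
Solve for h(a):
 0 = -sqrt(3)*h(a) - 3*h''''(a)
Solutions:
 h(a) = (C1*sin(sqrt(2)*3^(7/8)*a/6) + C2*cos(sqrt(2)*3^(7/8)*a/6))*exp(-sqrt(2)*3^(7/8)*a/6) + (C3*sin(sqrt(2)*3^(7/8)*a/6) + C4*cos(sqrt(2)*3^(7/8)*a/6))*exp(sqrt(2)*3^(7/8)*a/6)


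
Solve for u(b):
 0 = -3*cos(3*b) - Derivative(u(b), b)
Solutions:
 u(b) = C1 - sin(3*b)


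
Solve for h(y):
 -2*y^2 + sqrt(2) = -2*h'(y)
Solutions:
 h(y) = C1 + y^3/3 - sqrt(2)*y/2


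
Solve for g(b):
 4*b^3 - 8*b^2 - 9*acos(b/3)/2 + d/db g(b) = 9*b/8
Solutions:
 g(b) = C1 - b^4 + 8*b^3/3 + 9*b^2/16 + 9*b*acos(b/3)/2 - 9*sqrt(9 - b^2)/2


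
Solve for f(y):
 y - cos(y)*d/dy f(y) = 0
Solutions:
 f(y) = C1 + Integral(y/cos(y), y)


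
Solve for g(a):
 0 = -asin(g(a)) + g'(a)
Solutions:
 Integral(1/asin(_y), (_y, g(a))) = C1 + a


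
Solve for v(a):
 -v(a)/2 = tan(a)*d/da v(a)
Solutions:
 v(a) = C1/sqrt(sin(a))


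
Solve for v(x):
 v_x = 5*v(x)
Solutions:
 v(x) = C1*exp(5*x)


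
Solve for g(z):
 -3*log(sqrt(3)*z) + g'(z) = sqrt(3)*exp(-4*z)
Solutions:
 g(z) = C1 + 3*z*log(z) + z*(-3 + 3*log(3)/2) - sqrt(3)*exp(-4*z)/4


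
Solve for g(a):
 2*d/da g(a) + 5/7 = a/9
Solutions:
 g(a) = C1 + a^2/36 - 5*a/14


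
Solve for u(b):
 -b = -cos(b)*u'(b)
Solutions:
 u(b) = C1 + Integral(b/cos(b), b)


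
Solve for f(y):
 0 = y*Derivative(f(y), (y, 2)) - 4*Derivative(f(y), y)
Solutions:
 f(y) = C1 + C2*y^5


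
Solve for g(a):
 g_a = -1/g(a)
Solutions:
 g(a) = -sqrt(C1 - 2*a)
 g(a) = sqrt(C1 - 2*a)


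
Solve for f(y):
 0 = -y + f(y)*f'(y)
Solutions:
 f(y) = -sqrt(C1 + y^2)
 f(y) = sqrt(C1 + y^2)


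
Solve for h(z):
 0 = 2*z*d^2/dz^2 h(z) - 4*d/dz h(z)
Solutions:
 h(z) = C1 + C2*z^3


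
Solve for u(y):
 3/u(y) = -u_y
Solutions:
 u(y) = -sqrt(C1 - 6*y)
 u(y) = sqrt(C1 - 6*y)


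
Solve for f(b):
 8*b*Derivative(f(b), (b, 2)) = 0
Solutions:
 f(b) = C1 + C2*b


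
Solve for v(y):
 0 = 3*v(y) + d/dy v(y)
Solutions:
 v(y) = C1*exp(-3*y)


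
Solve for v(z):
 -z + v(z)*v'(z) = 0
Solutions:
 v(z) = -sqrt(C1 + z^2)
 v(z) = sqrt(C1 + z^2)


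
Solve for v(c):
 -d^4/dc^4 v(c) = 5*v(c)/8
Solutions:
 v(c) = (C1*sin(2^(3/4)*5^(1/4)*c/4) + C2*cos(2^(3/4)*5^(1/4)*c/4))*exp(-2^(3/4)*5^(1/4)*c/4) + (C3*sin(2^(3/4)*5^(1/4)*c/4) + C4*cos(2^(3/4)*5^(1/4)*c/4))*exp(2^(3/4)*5^(1/4)*c/4)


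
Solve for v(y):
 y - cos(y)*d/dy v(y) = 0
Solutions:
 v(y) = C1 + Integral(y/cos(y), y)


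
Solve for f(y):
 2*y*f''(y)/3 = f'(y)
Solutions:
 f(y) = C1 + C2*y^(5/2)


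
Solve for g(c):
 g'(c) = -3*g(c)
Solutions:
 g(c) = C1*exp(-3*c)


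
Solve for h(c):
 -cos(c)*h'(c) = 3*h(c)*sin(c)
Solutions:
 h(c) = C1*cos(c)^3


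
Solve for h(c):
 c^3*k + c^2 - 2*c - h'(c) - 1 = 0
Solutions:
 h(c) = C1 + c^4*k/4 + c^3/3 - c^2 - c


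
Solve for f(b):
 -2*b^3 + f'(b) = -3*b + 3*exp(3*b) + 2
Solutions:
 f(b) = C1 + b^4/2 - 3*b^2/2 + 2*b + exp(3*b)


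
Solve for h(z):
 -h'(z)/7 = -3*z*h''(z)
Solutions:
 h(z) = C1 + C2*z^(22/21)


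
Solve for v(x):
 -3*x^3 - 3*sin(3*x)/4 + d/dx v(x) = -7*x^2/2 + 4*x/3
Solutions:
 v(x) = C1 + 3*x^4/4 - 7*x^3/6 + 2*x^2/3 - cos(3*x)/4


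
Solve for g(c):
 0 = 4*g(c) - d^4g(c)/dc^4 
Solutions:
 g(c) = C1*exp(-sqrt(2)*c) + C2*exp(sqrt(2)*c) + C3*sin(sqrt(2)*c) + C4*cos(sqrt(2)*c)


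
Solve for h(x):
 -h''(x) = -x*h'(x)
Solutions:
 h(x) = C1 + C2*erfi(sqrt(2)*x/2)


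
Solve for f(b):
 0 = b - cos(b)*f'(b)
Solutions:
 f(b) = C1 + Integral(b/cos(b), b)


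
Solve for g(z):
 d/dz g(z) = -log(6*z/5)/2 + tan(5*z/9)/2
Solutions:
 g(z) = C1 - z*log(z)/2 - z*log(6) + z/2 + z*log(30)/2 - 9*log(cos(5*z/9))/10


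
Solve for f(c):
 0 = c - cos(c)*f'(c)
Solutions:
 f(c) = C1 + Integral(c/cos(c), c)


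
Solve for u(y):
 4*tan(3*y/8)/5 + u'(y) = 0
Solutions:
 u(y) = C1 + 32*log(cos(3*y/8))/15


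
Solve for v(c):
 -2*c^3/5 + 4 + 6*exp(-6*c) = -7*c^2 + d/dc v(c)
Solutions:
 v(c) = C1 - c^4/10 + 7*c^3/3 + 4*c - exp(-6*c)


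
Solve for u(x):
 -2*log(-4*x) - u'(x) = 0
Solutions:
 u(x) = C1 - 2*x*log(-x) + 2*x*(1 - 2*log(2))


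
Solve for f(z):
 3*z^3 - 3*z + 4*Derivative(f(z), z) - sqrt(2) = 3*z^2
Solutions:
 f(z) = C1 - 3*z^4/16 + z^3/4 + 3*z^2/8 + sqrt(2)*z/4


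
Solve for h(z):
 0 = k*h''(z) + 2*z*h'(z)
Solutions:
 h(z) = C1 + C2*sqrt(k)*erf(z*sqrt(1/k))


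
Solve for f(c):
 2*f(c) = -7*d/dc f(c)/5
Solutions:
 f(c) = C1*exp(-10*c/7)


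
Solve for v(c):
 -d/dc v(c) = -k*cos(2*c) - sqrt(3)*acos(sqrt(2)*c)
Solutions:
 v(c) = C1 + k*sin(2*c)/2 + sqrt(3)*(c*acos(sqrt(2)*c) - sqrt(2)*sqrt(1 - 2*c^2)/2)


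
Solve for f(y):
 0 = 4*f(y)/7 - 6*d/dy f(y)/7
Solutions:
 f(y) = C1*exp(2*y/3)


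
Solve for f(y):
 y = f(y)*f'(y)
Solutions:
 f(y) = -sqrt(C1 + y^2)
 f(y) = sqrt(C1 + y^2)


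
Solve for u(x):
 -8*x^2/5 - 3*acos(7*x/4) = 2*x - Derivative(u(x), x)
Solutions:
 u(x) = C1 + 8*x^3/15 + x^2 + 3*x*acos(7*x/4) - 3*sqrt(16 - 49*x^2)/7


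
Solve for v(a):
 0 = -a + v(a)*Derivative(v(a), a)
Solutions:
 v(a) = -sqrt(C1 + a^2)
 v(a) = sqrt(C1 + a^2)


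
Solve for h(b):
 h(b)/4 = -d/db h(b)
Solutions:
 h(b) = C1*exp(-b/4)


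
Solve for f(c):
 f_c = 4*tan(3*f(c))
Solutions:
 f(c) = -asin(C1*exp(12*c))/3 + pi/3
 f(c) = asin(C1*exp(12*c))/3


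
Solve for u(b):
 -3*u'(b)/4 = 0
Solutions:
 u(b) = C1


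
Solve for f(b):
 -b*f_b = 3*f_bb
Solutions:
 f(b) = C1 + C2*erf(sqrt(6)*b/6)


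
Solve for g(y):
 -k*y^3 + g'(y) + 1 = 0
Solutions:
 g(y) = C1 + k*y^4/4 - y


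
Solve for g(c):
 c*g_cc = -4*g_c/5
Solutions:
 g(c) = C1 + C2*c^(1/5)


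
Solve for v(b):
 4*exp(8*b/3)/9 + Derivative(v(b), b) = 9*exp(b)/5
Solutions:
 v(b) = C1 - exp(8*b/3)/6 + 9*exp(b)/5


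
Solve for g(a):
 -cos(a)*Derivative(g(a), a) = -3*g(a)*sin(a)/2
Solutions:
 g(a) = C1/cos(a)^(3/2)


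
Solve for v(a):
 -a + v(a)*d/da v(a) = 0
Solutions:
 v(a) = -sqrt(C1 + a^2)
 v(a) = sqrt(C1 + a^2)


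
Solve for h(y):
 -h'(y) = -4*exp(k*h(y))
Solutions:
 h(y) = Piecewise((log(-1/(C1*k + 4*k*y))/k, Ne(k, 0)), (nan, True))
 h(y) = Piecewise((C1 + 4*y, Eq(k, 0)), (nan, True))


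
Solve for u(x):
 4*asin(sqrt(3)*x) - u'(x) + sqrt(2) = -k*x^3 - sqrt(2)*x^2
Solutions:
 u(x) = C1 + k*x^4/4 + sqrt(2)*x^3/3 + 4*x*asin(sqrt(3)*x) + sqrt(2)*x + 4*sqrt(3)*sqrt(1 - 3*x^2)/3


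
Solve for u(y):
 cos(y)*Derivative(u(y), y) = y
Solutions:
 u(y) = C1 + Integral(y/cos(y), y)


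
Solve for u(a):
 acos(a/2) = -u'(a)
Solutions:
 u(a) = C1 - a*acos(a/2) + sqrt(4 - a^2)


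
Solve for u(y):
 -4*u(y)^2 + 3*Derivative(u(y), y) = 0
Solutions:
 u(y) = -3/(C1 + 4*y)


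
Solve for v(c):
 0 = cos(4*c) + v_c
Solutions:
 v(c) = C1 - sin(4*c)/4


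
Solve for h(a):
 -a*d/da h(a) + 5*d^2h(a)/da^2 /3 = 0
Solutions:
 h(a) = C1 + C2*erfi(sqrt(30)*a/10)


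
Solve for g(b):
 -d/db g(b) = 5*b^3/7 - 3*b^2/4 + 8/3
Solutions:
 g(b) = C1 - 5*b^4/28 + b^3/4 - 8*b/3


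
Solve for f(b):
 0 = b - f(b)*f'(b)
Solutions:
 f(b) = -sqrt(C1 + b^2)
 f(b) = sqrt(C1 + b^2)


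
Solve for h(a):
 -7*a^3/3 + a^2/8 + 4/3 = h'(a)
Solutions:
 h(a) = C1 - 7*a^4/12 + a^3/24 + 4*a/3


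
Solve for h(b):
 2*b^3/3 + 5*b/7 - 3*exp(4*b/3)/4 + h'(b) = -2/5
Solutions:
 h(b) = C1 - b^4/6 - 5*b^2/14 - 2*b/5 + 9*exp(4*b/3)/16


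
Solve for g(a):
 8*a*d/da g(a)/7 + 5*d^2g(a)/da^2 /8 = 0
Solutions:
 g(a) = C1 + C2*erf(4*sqrt(70)*a/35)


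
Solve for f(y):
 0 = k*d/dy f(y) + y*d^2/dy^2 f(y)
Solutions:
 f(y) = C1 + y^(1 - re(k))*(C2*sin(log(y)*Abs(im(k))) + C3*cos(log(y)*im(k)))


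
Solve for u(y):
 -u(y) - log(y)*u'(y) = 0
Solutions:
 u(y) = C1*exp(-li(y))


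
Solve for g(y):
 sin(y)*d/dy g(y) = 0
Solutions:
 g(y) = C1


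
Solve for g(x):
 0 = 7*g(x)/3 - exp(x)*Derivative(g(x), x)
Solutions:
 g(x) = C1*exp(-7*exp(-x)/3)


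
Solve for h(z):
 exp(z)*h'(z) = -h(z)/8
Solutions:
 h(z) = C1*exp(exp(-z)/8)


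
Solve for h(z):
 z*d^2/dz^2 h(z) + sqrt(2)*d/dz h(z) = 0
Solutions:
 h(z) = C1 + C2*z^(1 - sqrt(2))


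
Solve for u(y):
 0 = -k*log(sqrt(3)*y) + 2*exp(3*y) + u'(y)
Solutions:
 u(y) = C1 + k*y*log(y) + k*y*(-1 + log(3)/2) - 2*exp(3*y)/3


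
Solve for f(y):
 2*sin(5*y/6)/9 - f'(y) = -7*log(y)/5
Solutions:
 f(y) = C1 + 7*y*log(y)/5 - 7*y/5 - 4*cos(5*y/6)/15


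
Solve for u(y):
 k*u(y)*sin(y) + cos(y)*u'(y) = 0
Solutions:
 u(y) = C1*exp(k*log(cos(y)))


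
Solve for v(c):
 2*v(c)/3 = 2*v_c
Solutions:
 v(c) = C1*exp(c/3)


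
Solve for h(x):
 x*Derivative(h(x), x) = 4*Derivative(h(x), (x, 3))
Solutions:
 h(x) = C1 + Integral(C2*airyai(2^(1/3)*x/2) + C3*airybi(2^(1/3)*x/2), x)


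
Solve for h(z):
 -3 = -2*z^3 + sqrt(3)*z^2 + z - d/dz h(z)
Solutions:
 h(z) = C1 - z^4/2 + sqrt(3)*z^3/3 + z^2/2 + 3*z


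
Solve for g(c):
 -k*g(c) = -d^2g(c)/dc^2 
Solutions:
 g(c) = C1*exp(-c*sqrt(k)) + C2*exp(c*sqrt(k))


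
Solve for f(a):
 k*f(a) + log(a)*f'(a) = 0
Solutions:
 f(a) = C1*exp(-k*li(a))


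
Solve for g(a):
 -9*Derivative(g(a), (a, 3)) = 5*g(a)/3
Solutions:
 g(a) = C3*exp(-5^(1/3)*a/3) + (C1*sin(sqrt(3)*5^(1/3)*a/6) + C2*cos(sqrt(3)*5^(1/3)*a/6))*exp(5^(1/3)*a/6)


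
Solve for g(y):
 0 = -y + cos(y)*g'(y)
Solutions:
 g(y) = C1 + Integral(y/cos(y), y)


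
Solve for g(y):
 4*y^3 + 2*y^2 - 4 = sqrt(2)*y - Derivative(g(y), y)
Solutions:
 g(y) = C1 - y^4 - 2*y^3/3 + sqrt(2)*y^2/2 + 4*y


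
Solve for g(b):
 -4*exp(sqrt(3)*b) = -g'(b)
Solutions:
 g(b) = C1 + 4*sqrt(3)*exp(sqrt(3)*b)/3


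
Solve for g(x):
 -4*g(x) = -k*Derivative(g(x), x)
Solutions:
 g(x) = C1*exp(4*x/k)


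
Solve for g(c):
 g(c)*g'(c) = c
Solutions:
 g(c) = -sqrt(C1 + c^2)
 g(c) = sqrt(C1 + c^2)


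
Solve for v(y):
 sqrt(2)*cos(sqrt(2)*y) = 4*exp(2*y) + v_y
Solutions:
 v(y) = C1 - 2*exp(2*y) + sin(sqrt(2)*y)


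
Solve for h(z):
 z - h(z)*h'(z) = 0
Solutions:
 h(z) = -sqrt(C1 + z^2)
 h(z) = sqrt(C1 + z^2)


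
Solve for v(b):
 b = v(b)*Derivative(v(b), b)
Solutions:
 v(b) = -sqrt(C1 + b^2)
 v(b) = sqrt(C1 + b^2)


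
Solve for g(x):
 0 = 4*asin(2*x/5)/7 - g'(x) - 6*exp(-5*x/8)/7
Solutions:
 g(x) = C1 + 4*x*asin(2*x/5)/7 + 2*sqrt(25 - 4*x^2)/7 + 48*exp(-5*x/8)/35


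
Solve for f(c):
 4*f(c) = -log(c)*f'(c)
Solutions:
 f(c) = C1*exp(-4*li(c))


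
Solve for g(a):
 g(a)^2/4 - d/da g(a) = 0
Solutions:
 g(a) = -4/(C1 + a)


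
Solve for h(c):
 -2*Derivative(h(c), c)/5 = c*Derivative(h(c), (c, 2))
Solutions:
 h(c) = C1 + C2*c^(3/5)


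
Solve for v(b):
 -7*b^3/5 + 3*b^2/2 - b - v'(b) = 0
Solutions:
 v(b) = C1 - 7*b^4/20 + b^3/2 - b^2/2


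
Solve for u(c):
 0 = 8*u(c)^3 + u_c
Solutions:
 u(c) = -sqrt(2)*sqrt(-1/(C1 - 8*c))/2
 u(c) = sqrt(2)*sqrt(-1/(C1 - 8*c))/2


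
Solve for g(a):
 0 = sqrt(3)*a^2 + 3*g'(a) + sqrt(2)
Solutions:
 g(a) = C1 - sqrt(3)*a^3/9 - sqrt(2)*a/3


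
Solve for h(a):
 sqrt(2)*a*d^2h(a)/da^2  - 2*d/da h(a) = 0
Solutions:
 h(a) = C1 + C2*a^(1 + sqrt(2))


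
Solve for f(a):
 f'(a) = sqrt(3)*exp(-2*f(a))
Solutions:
 f(a) = log(-sqrt(C1 + 2*sqrt(3)*a))
 f(a) = log(C1 + 2*sqrt(3)*a)/2


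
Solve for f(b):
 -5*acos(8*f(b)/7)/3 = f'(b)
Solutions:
 Integral(1/acos(8*_y/7), (_y, f(b))) = C1 - 5*b/3


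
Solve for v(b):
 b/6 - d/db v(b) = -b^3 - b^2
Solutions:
 v(b) = C1 + b^4/4 + b^3/3 + b^2/12


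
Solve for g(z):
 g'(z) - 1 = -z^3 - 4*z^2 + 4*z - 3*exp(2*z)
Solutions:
 g(z) = C1 - z^4/4 - 4*z^3/3 + 2*z^2 + z - 3*exp(2*z)/2


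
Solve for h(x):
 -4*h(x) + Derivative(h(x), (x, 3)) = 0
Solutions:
 h(x) = C3*exp(2^(2/3)*x) + (C1*sin(2^(2/3)*sqrt(3)*x/2) + C2*cos(2^(2/3)*sqrt(3)*x/2))*exp(-2^(2/3)*x/2)


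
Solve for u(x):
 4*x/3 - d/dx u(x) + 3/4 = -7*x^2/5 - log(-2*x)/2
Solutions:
 u(x) = C1 + 7*x^3/15 + 2*x^2/3 + x*log(-x)/2 + x*(1 + 2*log(2))/4


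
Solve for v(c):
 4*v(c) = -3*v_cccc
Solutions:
 v(c) = (C1*sin(3^(3/4)*c/3) + C2*cos(3^(3/4)*c/3))*exp(-3^(3/4)*c/3) + (C3*sin(3^(3/4)*c/3) + C4*cos(3^(3/4)*c/3))*exp(3^(3/4)*c/3)


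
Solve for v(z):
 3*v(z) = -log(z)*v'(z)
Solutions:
 v(z) = C1*exp(-3*li(z))


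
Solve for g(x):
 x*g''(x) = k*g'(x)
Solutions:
 g(x) = C1 + x^(re(k) + 1)*(C2*sin(log(x)*Abs(im(k))) + C3*cos(log(x)*im(k)))


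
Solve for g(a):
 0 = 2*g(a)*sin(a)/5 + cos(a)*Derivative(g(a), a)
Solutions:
 g(a) = C1*cos(a)^(2/5)


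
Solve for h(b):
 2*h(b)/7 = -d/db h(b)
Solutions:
 h(b) = C1*exp(-2*b/7)


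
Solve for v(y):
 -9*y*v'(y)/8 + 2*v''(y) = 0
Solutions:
 v(y) = C1 + C2*erfi(3*sqrt(2)*y/8)


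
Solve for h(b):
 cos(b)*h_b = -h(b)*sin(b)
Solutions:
 h(b) = C1*cos(b)


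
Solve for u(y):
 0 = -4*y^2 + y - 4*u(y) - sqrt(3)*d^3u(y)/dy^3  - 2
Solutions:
 u(y) = C3*exp(-2^(2/3)*3^(5/6)*y/3) - y^2 + y/4 + (C1*sin(2^(2/3)*3^(1/3)*y/2) + C2*cos(2^(2/3)*3^(1/3)*y/2))*exp(2^(2/3)*3^(5/6)*y/6) - 1/2


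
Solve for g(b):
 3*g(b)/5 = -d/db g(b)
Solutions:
 g(b) = C1*exp(-3*b/5)


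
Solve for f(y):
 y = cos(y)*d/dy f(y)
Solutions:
 f(y) = C1 + Integral(y/cos(y), y)


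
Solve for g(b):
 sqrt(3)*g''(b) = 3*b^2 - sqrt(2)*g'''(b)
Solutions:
 g(b) = C1 + C2*b + C3*exp(-sqrt(6)*b/2) + sqrt(3)*b^4/12 - sqrt(2)*b^3/3 + 2*sqrt(3)*b^2/3


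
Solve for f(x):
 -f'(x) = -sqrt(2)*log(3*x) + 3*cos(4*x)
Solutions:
 f(x) = C1 + sqrt(2)*x*(log(x) - 1) + sqrt(2)*x*log(3) - 3*sin(4*x)/4


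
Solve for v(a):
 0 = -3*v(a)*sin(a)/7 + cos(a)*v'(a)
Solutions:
 v(a) = C1/cos(a)^(3/7)


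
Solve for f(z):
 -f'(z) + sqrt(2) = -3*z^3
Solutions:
 f(z) = C1 + 3*z^4/4 + sqrt(2)*z


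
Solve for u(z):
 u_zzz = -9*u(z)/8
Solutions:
 u(z) = C3*exp(-3^(2/3)*z/2) + (C1*sin(3*3^(1/6)*z/4) + C2*cos(3*3^(1/6)*z/4))*exp(3^(2/3)*z/4)


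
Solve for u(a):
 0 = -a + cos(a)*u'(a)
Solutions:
 u(a) = C1 + Integral(a/cos(a), a)


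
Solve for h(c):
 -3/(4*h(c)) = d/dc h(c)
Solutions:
 h(c) = -sqrt(C1 - 6*c)/2
 h(c) = sqrt(C1 - 6*c)/2


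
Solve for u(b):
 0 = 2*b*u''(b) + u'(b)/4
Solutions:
 u(b) = C1 + C2*b^(7/8)


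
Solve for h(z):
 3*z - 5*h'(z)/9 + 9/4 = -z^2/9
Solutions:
 h(z) = C1 + z^3/15 + 27*z^2/10 + 81*z/20


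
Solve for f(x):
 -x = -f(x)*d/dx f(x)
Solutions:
 f(x) = -sqrt(C1 + x^2)
 f(x) = sqrt(C1 + x^2)


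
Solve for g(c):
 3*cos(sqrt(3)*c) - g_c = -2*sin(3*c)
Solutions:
 g(c) = C1 + sqrt(3)*sin(sqrt(3)*c) - 2*cos(3*c)/3


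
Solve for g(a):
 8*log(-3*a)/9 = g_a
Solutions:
 g(a) = C1 + 8*a*log(-a)/9 + 8*a*(-1 + log(3))/9


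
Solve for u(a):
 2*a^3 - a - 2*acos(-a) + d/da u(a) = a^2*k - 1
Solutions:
 u(a) = C1 - a^4/2 + a^3*k/3 + a^2/2 + 2*a*acos(-a) - a + 2*sqrt(1 - a^2)


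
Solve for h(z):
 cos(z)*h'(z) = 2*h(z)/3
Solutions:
 h(z) = C1*(sin(z) + 1)^(1/3)/(sin(z) - 1)^(1/3)


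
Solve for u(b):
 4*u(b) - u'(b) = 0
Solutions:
 u(b) = C1*exp(4*b)


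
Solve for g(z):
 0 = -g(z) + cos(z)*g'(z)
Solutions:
 g(z) = C1*sqrt(sin(z) + 1)/sqrt(sin(z) - 1)


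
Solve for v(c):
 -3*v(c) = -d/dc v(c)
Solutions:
 v(c) = C1*exp(3*c)


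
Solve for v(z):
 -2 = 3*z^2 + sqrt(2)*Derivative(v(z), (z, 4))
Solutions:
 v(z) = C1 + C2*z + C3*z^2 + C4*z^3 - sqrt(2)*z^6/240 - sqrt(2)*z^4/24


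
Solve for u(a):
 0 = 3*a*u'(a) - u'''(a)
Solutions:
 u(a) = C1 + Integral(C2*airyai(3^(1/3)*a) + C3*airybi(3^(1/3)*a), a)


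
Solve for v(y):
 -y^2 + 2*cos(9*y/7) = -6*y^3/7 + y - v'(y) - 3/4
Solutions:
 v(y) = C1 - 3*y^4/14 + y^3/3 + y^2/2 - 3*y/4 - 14*sin(9*y/7)/9


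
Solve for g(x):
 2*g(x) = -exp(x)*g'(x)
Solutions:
 g(x) = C1*exp(2*exp(-x))


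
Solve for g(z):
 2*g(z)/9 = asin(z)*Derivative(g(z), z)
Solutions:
 g(z) = C1*exp(2*Integral(1/asin(z), z)/9)


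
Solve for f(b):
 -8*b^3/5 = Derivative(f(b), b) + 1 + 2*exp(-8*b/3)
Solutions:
 f(b) = C1 - 2*b^4/5 - b + 3*exp(-8*b/3)/4


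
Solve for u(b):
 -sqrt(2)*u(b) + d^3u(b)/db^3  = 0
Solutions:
 u(b) = C3*exp(2^(1/6)*b) + (C1*sin(2^(1/6)*sqrt(3)*b/2) + C2*cos(2^(1/6)*sqrt(3)*b/2))*exp(-2^(1/6)*b/2)


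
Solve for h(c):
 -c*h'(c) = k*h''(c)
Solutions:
 h(c) = C1 + C2*sqrt(k)*erf(sqrt(2)*c*sqrt(1/k)/2)


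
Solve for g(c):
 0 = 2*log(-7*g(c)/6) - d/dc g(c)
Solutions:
 -Integral(1/(log(-_y) - log(6) + log(7)), (_y, g(c)))/2 = C1 - c


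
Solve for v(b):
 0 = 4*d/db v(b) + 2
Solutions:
 v(b) = C1 - b/2


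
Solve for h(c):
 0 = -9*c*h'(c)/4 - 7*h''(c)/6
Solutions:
 h(c) = C1 + C2*erf(3*sqrt(21)*c/14)


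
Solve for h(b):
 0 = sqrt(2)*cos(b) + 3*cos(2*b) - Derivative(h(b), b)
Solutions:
 h(b) = C1 + sqrt(2)*sin(b) + 3*sin(2*b)/2


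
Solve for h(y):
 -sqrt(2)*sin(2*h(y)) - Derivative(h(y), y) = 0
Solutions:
 h(y) = pi - acos((-C1 - exp(4*sqrt(2)*y))/(C1 - exp(4*sqrt(2)*y)))/2
 h(y) = acos((-C1 - exp(4*sqrt(2)*y))/(C1 - exp(4*sqrt(2)*y)))/2


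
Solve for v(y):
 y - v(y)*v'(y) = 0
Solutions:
 v(y) = -sqrt(C1 + y^2)
 v(y) = sqrt(C1 + y^2)


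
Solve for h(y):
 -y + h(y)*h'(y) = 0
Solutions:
 h(y) = -sqrt(C1 + y^2)
 h(y) = sqrt(C1 + y^2)


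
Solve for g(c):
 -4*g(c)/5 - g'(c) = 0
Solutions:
 g(c) = C1*exp(-4*c/5)


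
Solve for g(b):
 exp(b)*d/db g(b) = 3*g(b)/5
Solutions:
 g(b) = C1*exp(-3*exp(-b)/5)


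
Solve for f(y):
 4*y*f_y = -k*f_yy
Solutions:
 f(y) = C1 + C2*sqrt(k)*erf(sqrt(2)*y*sqrt(1/k))


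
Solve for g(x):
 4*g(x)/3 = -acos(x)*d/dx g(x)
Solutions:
 g(x) = C1*exp(-4*Integral(1/acos(x), x)/3)


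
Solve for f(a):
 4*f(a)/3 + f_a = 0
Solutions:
 f(a) = C1*exp(-4*a/3)


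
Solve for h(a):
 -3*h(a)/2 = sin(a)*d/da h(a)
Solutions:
 h(a) = C1*(cos(a) + 1)^(3/4)/(cos(a) - 1)^(3/4)


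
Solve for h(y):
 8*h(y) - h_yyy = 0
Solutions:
 h(y) = C3*exp(2*y) + (C1*sin(sqrt(3)*y) + C2*cos(sqrt(3)*y))*exp(-y)


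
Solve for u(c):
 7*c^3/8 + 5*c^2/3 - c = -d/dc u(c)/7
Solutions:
 u(c) = C1 - 49*c^4/32 - 35*c^3/9 + 7*c^2/2


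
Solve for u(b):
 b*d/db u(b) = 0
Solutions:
 u(b) = C1


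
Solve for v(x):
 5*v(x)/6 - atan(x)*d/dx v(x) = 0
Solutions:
 v(x) = C1*exp(5*Integral(1/atan(x), x)/6)


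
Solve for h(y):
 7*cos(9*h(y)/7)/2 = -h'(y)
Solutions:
 7*y/2 - 7*log(sin(9*h(y)/7) - 1)/18 + 7*log(sin(9*h(y)/7) + 1)/18 = C1


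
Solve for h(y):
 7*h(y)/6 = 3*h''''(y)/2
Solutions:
 h(y) = C1*exp(-sqrt(3)*7^(1/4)*y/3) + C2*exp(sqrt(3)*7^(1/4)*y/3) + C3*sin(sqrt(3)*7^(1/4)*y/3) + C4*cos(sqrt(3)*7^(1/4)*y/3)


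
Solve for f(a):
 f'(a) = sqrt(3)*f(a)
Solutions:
 f(a) = C1*exp(sqrt(3)*a)


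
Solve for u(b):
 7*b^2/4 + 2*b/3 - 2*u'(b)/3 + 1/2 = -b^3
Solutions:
 u(b) = C1 + 3*b^4/8 + 7*b^3/8 + b^2/2 + 3*b/4


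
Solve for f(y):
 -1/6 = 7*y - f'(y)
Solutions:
 f(y) = C1 + 7*y^2/2 + y/6


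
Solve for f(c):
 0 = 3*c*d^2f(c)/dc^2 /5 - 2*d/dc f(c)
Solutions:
 f(c) = C1 + C2*c^(13/3)


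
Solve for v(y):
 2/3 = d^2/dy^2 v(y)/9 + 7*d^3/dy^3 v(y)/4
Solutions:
 v(y) = C1 + C2*y + C3*exp(-4*y/63) + 3*y^2


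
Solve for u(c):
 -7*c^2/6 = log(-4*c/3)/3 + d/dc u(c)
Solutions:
 u(c) = C1 - 7*c^3/18 - c*log(-c)/3 + c*(-log(2) + 1/3 + log(6)/3)
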